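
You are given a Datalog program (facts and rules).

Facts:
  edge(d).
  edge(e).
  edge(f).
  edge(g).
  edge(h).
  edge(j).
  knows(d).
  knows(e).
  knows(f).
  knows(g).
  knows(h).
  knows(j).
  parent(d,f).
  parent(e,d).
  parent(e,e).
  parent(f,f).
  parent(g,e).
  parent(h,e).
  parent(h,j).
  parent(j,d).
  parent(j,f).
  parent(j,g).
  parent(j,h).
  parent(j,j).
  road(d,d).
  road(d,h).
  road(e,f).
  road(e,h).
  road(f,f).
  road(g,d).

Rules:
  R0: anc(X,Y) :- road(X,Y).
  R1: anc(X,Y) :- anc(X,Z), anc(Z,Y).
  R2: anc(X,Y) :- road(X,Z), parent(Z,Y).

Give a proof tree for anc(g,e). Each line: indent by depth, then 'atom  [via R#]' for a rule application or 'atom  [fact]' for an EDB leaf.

round 1: derive anc(d,d) via R0 from road(d,d)
round 1: derive anc(d,h) via R0 from road(d,h)
round 1: derive anc(e,f) via R0 from road(e,f)
round 1: derive anc(e,h) via R0 from road(e,h)
round 1: derive anc(f,f) via R0 from road(f,f)
round 1: derive anc(g,d) via R0 from road(g,d)
round 1: derive anc(d,e) via R2 from road(d,h), parent(h,e)
round 1: derive anc(d,f) via R2 from road(d,d), parent(d,f)
round 1: derive anc(d,j) via R2 from road(d,h), parent(h,j)
round 1: derive anc(e,e) via R2 from road(e,h), parent(h,e)
round 1: derive anc(e,j) via R2 from road(e,h), parent(h,j)
round 1: derive anc(g,f) via R2 from road(g,d), parent(d,f)
round 2: derive anc(g,e) via R1 from anc(g,d), anc(d,e)
round 2: derive anc(g,h) via R1 from anc(g,d), anc(d,h)
round 2: derive anc(g,j) via R1 from anc(g,d), anc(d,j)

anc(g,e)  [via R1]
  anc(g,d)  [via R0]
    road(g,d)  [fact]
  anc(d,e)  [via R2]
    road(d,h)  [fact]
    parent(h,e)  [fact]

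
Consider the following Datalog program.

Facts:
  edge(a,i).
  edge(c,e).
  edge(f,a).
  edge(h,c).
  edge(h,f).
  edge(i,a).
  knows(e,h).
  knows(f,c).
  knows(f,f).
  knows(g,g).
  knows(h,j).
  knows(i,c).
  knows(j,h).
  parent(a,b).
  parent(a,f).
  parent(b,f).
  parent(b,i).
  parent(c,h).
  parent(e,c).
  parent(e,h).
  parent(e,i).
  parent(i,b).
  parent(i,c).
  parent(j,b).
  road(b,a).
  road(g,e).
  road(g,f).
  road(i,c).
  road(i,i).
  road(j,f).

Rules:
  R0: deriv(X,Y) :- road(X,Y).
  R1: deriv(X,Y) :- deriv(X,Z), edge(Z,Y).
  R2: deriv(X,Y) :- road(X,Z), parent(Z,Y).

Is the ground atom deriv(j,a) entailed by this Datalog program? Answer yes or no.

yes

round 1: derive deriv(b,a) via R0 from road(b,a)
round 1: derive deriv(g,e) via R0 from road(g,e)
round 1: derive deriv(g,f) via R0 from road(g,f)
round 1: derive deriv(i,c) via R0 from road(i,c)
round 1: derive deriv(i,i) via R0 from road(i,i)
round 1: derive deriv(j,f) via R0 from road(j,f)
round 1: derive deriv(b,b) via R2 from road(b,a), parent(a,b)
round 1: derive deriv(b,f) via R2 from road(b,a), parent(a,f)
round 1: derive deriv(g,c) via R2 from road(g,e), parent(e,c)
round 1: derive deriv(g,h) via R2 from road(g,e), parent(e,h)
round 1: derive deriv(g,i) via R2 from road(g,e), parent(e,i)
round 1: derive deriv(i,b) via R2 from road(i,i), parent(i,b)
round 1: derive deriv(i,h) via R2 from road(i,c), parent(c,h)
round 2: derive deriv(b,i) via R1 from deriv(b,a), edge(a,i)
round 2: derive deriv(g,a) via R1 from deriv(g,f), edge(f,a)
round 2: derive deriv(i,a) via R1 from deriv(i,i), edge(i,a)
round 2: derive deriv(i,e) via R1 from deriv(i,c), edge(c,e)
round 2: derive deriv(i,f) via R1 from deriv(i,h), edge(h,f)
round 2: derive deriv(j,a) via R1 from deriv(j,f), edge(f,a)
round 3: derive deriv(j,i) via R1 from deriv(j,a), edge(a,i)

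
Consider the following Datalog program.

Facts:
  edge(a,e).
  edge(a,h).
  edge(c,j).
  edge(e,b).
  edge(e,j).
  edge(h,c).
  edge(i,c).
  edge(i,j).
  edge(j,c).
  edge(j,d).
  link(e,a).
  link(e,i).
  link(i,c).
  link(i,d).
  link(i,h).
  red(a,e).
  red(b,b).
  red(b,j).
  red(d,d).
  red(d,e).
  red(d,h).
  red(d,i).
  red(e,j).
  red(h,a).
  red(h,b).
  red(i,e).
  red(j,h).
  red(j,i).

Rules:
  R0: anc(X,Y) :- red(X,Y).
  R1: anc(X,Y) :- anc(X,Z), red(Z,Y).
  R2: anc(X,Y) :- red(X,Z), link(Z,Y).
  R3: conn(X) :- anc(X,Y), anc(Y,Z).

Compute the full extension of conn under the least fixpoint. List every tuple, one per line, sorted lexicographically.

round 1: derive anc(a,e) via R0 from red(a,e)
round 1: derive anc(b,b) via R0 from red(b,b)
round 1: derive anc(b,j) via R0 from red(b,j)
round 1: derive anc(d,d) via R0 from red(d,d)
round 1: derive anc(d,e) via R0 from red(d,e)
round 1: derive anc(d,h) via R0 from red(d,h)
round 1: derive anc(d,i) via R0 from red(d,i)
round 1: derive anc(e,j) via R0 from red(e,j)
round 1: derive anc(h,a) via R0 from red(h,a)
round 1: derive anc(h,b) via R0 from red(h,b)
round 1: derive anc(i,e) via R0 from red(i,e)
round 1: derive anc(j,h) via R0 from red(j,h)
round 1: derive anc(j,i) via R0 from red(j,i)
round 1: derive anc(a,a) via R2 from red(a,e), link(e,a)
round 1: derive anc(a,i) via R2 from red(a,e), link(e,i)
round 1: derive anc(d,a) via R2 from red(d,e), link(e,a)
round 1: derive anc(d,c) via R2 from red(d,i), link(i,c)
round 1: derive anc(i,a) via R2 from red(i,e), link(e,a)
round 1: derive anc(i,i) via R2 from red(i,e), link(e,i)
round 1: derive anc(j,c) via R2 from red(j,i), link(i,c)
round 1: derive anc(j,d) via R2 from red(j,i), link(i,d)
round 2: derive anc(a,j) via R1 from anc(a,e), red(e,j)
round 2: derive anc(b,h) via R1 from anc(b,j), red(j,h)
round 2: derive anc(b,i) via R1 from anc(b,j), red(j,i)
round 2: derive anc(d,b) via R1 from anc(d,h), red(h,b)
round 2: derive anc(d,j) via R1 from anc(d,e), red(e,j)
round 2: derive anc(e,h) via R1 from anc(e,j), red(j,h)
round 2: derive anc(e,i) via R1 from anc(e,j), red(j,i)
round 2: derive anc(h,e) via R1 from anc(h,a), red(a,e)
round 2: derive anc(h,j) via R1 from anc(h,b), red(b,j)
round 2: derive anc(i,j) via R1 from anc(i,e), red(e,j)
round 2: derive anc(j,a) via R1 from anc(j,h), red(h,a)
round 2: derive anc(j,b) via R1 from anc(j,h), red(h,b)
round 2: derive anc(j,e) via R1 from anc(j,d), red(d,e)
round 2: derive conn(a) via R3 from anc(a,a), anc(a,a)
round 2: derive conn(b) via R3 from anc(b,b), anc(b,b)
round 2: derive conn(d) via R3 from anc(d,a), anc(a,a)
round 2: derive conn(e) via R3 from anc(e,j), anc(j,c)
round 2: derive conn(h) via R3 from anc(h,a), anc(a,a)
round 2: derive conn(i) via R3 from anc(i,a), anc(a,a)
round 2: derive conn(j) via R3 from anc(j,d), anc(d,a)
round 3: derive anc(a,h) via R1 from anc(a,j), red(j,h)
round 3: derive anc(b,a) via R1 from anc(b,h), red(h,a)
round 3: derive anc(b,e) via R1 from anc(b,i), red(i,e)
round 3: derive anc(e,a) via R1 from anc(e,h), red(h,a)
round 3: derive anc(e,b) via R1 from anc(e,h), red(h,b)
round 3: derive anc(e,e) via R1 from anc(e,i), red(i,e)
round 3: derive anc(h,h) via R1 from anc(h,j), red(j,h)
round 3: derive anc(h,i) via R1 from anc(h,j), red(j,i)
round 3: derive anc(i,h) via R1 from anc(i,j), red(j,h)
round 3: derive anc(j,j) via R1 from anc(j,b), red(b,j)
round 4: derive anc(a,b) via R1 from anc(a,h), red(h,b)
round 4: derive anc(i,b) via R1 from anc(i,h), red(h,b)

conn(a)
conn(b)
conn(d)
conn(e)
conn(h)
conn(i)
conn(j)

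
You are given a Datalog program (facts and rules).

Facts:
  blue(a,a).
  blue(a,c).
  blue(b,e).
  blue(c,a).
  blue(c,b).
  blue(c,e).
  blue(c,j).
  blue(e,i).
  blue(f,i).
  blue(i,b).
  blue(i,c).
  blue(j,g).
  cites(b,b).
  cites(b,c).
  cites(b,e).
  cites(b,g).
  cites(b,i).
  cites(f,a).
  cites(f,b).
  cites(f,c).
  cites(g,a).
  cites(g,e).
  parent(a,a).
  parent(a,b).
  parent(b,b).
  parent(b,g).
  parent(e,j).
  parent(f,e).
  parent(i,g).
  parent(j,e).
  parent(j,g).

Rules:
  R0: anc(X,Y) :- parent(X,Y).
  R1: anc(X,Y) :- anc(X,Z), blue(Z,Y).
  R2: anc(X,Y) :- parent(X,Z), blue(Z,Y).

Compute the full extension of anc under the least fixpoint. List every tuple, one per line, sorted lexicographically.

round 1: derive anc(a,a) via R0 from parent(a,a)
round 1: derive anc(a,b) via R0 from parent(a,b)
round 1: derive anc(b,b) via R0 from parent(b,b)
round 1: derive anc(b,g) via R0 from parent(b,g)
round 1: derive anc(e,j) via R0 from parent(e,j)
round 1: derive anc(f,e) via R0 from parent(f,e)
round 1: derive anc(i,g) via R0 from parent(i,g)
round 1: derive anc(j,e) via R0 from parent(j,e)
round 1: derive anc(j,g) via R0 from parent(j,g)
round 1: derive anc(a,c) via R2 from parent(a,a), blue(a,c)
round 1: derive anc(a,e) via R2 from parent(a,b), blue(b,e)
round 1: derive anc(b,e) via R2 from parent(b,b), blue(b,e)
round 1: derive anc(e,g) via R2 from parent(e,j), blue(j,g)
round 1: derive anc(f,i) via R2 from parent(f,e), blue(e,i)
round 1: derive anc(j,i) via R2 from parent(j,e), blue(e,i)
round 2: derive anc(a,i) via R1 from anc(a,e), blue(e,i)
round 2: derive anc(a,j) via R1 from anc(a,c), blue(c,j)
round 2: derive anc(b,i) via R1 from anc(b,e), blue(e,i)
round 2: derive anc(f,b) via R1 from anc(f,i), blue(i,b)
round 2: derive anc(f,c) via R1 from anc(f,i), blue(i,c)
round 2: derive anc(j,b) via R1 from anc(j,i), blue(i,b)
round 2: derive anc(j,c) via R1 from anc(j,i), blue(i,c)
round 3: derive anc(a,g) via R1 from anc(a,j), blue(j,g)
round 3: derive anc(b,c) via R1 from anc(b,i), blue(i,c)
round 3: derive anc(f,a) via R1 from anc(f,c), blue(c,a)
round 3: derive anc(f,j) via R1 from anc(f,c), blue(c,j)
round 3: derive anc(j,a) via R1 from anc(j,c), blue(c,a)
round 3: derive anc(j,j) via R1 from anc(j,c), blue(c,j)
round 4: derive anc(b,a) via R1 from anc(b,c), blue(c,a)
round 4: derive anc(b,j) via R1 from anc(b,c), blue(c,j)
round 4: derive anc(f,g) via R1 from anc(f,j), blue(j,g)

anc(a,a)
anc(a,b)
anc(a,c)
anc(a,e)
anc(a,g)
anc(a,i)
anc(a,j)
anc(b,a)
anc(b,b)
anc(b,c)
anc(b,e)
anc(b,g)
anc(b,i)
anc(b,j)
anc(e,g)
anc(e,j)
anc(f,a)
anc(f,b)
anc(f,c)
anc(f,e)
anc(f,g)
anc(f,i)
anc(f,j)
anc(i,g)
anc(j,a)
anc(j,b)
anc(j,c)
anc(j,e)
anc(j,g)
anc(j,i)
anc(j,j)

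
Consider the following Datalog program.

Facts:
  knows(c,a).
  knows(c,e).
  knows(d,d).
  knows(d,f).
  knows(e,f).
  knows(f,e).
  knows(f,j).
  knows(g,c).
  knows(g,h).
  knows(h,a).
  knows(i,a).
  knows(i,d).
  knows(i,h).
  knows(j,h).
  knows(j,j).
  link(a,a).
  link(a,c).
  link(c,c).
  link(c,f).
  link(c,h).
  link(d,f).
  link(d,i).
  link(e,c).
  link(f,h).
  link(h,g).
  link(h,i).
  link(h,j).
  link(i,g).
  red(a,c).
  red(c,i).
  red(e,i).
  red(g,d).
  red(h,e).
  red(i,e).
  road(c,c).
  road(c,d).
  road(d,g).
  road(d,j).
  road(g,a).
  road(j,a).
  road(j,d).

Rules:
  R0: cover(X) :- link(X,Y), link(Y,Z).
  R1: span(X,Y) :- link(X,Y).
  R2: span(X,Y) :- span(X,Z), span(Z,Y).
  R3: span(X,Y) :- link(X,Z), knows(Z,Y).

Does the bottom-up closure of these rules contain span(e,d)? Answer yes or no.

yes

round 1: derive span(a,a) via R1 from link(a,a)
round 1: derive span(a,c) via R1 from link(a,c)
round 1: derive span(c,c) via R1 from link(c,c)
round 1: derive span(c,f) via R1 from link(c,f)
round 1: derive span(c,h) via R1 from link(c,h)
round 1: derive span(d,f) via R1 from link(d,f)
round 1: derive span(d,i) via R1 from link(d,i)
round 1: derive span(e,c) via R1 from link(e,c)
round 1: derive span(f,h) via R1 from link(f,h)
round 1: derive span(h,g) via R1 from link(h,g)
round 1: derive span(h,i) via R1 from link(h,i)
round 1: derive span(h,j) via R1 from link(h,j)
round 1: derive span(i,g) via R1 from link(i,g)
round 1: derive span(a,e) via R3 from link(a,c), knows(c,e)
round 1: derive span(c,a) via R3 from link(c,c), knows(c,a)
round 1: derive span(c,e) via R3 from link(c,c), knows(c,e)
round 1: derive span(c,j) via R3 from link(c,f), knows(f,j)
round 1: derive span(d,a) via R3 from link(d,i), knows(i,a)
round 1: derive span(d,d) via R3 from link(d,i), knows(i,d)
round 1: derive span(d,e) via R3 from link(d,f), knows(f,e)
round 1: derive span(d,h) via R3 from link(d,i), knows(i,h)
round 1: derive span(d,j) via R3 from link(d,f), knows(f,j)
round 1: derive span(e,a) via R3 from link(e,c), knows(c,a)
round 1: derive span(e,e) via R3 from link(e,c), knows(c,e)
round 1: derive span(f,a) via R3 from link(f,h), knows(h,a)
round 1: derive span(h,a) via R3 from link(h,i), knows(i,a)
round 1: derive span(h,c) via R3 from link(h,g), knows(g,c)
round 1: derive span(h,d) via R3 from link(h,i), knows(i,d)
round 1: derive span(h,h) via R3 from link(h,g), knows(g,h)
round 1: derive span(i,c) via R3 from link(i,g), knows(g,c)
round 1: derive span(i,h) via R3 from link(i,g), knows(g,h)
round 2: derive span(a,f) via R2 from span(a,c), span(c,f)
round 2: derive span(a,h) via R2 from span(a,c), span(c,h)
round 2: derive span(a,j) via R2 from span(a,c), span(c,j)
round 2: derive span(c,d) via R2 from span(c,h), span(h,d)
round 2: derive span(c,g) via R2 from span(c,h), span(h,g)
round 2: derive span(c,i) via R2 from span(c,h), span(h,i)
round 2: derive span(d,c) via R2 from span(d,a), span(a,c)
round 2: derive span(d,g) via R2 from span(d,h), span(h,g)
round 2: derive span(e,f) via R2 from span(e,c), span(c,f)
round 2: derive span(e,h) via R2 from span(e,c), span(c,h)
round 2: derive span(e,j) via R2 from span(e,c), span(c,j)
round 2: derive span(f,c) via R2 from span(f,a), span(a,c)
round 2: derive span(f,d) via R2 from span(f,h), span(h,d)
round 2: derive span(f,e) via R2 from span(f,a), span(a,e)
round 2: derive span(f,g) via R2 from span(f,h), span(h,g)
round 2: derive span(f,i) via R2 from span(f,h), span(h,i)
round 2: derive span(f,j) via R2 from span(f,h), span(h,j)
round 2: derive span(h,e) via R2 from span(h,a), span(a,e)
round 2: derive span(h,f) via R2 from span(h,c), span(c,f)
round 2: derive span(i,a) via R2 from span(i,c), span(c,a)
round 2: derive span(i,d) via R2 from span(i,h), span(h,d)
round 2: derive span(i,e) via R2 from span(i,c), span(c,e)
round 2: derive span(i,f) via R2 from span(i,c), span(c,f)
round 2: derive span(i,i) via R2 from span(i,h), span(h,i)
round 2: derive span(i,j) via R2 from span(i,c), span(c,j)
round 3: derive span(a,d) via R2 from span(a,c), span(c,d)
round 3: derive span(a,g) via R2 from span(a,c), span(c,g)
round 3: derive span(a,i) via R2 from span(a,c), span(c,i)
round 3: derive span(e,d) via R2 from span(e,c), span(c,d)
round 3: derive span(e,g) via R2 from span(e,c), span(c,g)
round 3: derive span(e,i) via R2 from span(e,c), span(c,i)
round 3: derive span(f,f) via R2 from span(f,a), span(a,f)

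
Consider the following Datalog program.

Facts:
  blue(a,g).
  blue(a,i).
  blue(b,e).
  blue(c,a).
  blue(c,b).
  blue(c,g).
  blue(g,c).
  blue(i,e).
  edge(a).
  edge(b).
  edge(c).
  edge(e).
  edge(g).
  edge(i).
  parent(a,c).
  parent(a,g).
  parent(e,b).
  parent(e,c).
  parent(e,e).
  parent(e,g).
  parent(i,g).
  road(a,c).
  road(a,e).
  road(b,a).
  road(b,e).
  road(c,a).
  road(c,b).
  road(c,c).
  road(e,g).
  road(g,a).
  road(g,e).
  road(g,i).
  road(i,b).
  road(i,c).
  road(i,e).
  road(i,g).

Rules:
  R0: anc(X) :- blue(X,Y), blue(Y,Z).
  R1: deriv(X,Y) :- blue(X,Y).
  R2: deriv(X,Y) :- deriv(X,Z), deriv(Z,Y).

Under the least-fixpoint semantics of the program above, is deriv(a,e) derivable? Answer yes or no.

yes

round 1: derive deriv(a,g) via R1 from blue(a,g)
round 1: derive deriv(a,i) via R1 from blue(a,i)
round 1: derive deriv(b,e) via R1 from blue(b,e)
round 1: derive deriv(c,a) via R1 from blue(c,a)
round 1: derive deriv(c,b) via R1 from blue(c,b)
round 1: derive deriv(c,g) via R1 from blue(c,g)
round 1: derive deriv(g,c) via R1 from blue(g,c)
round 1: derive deriv(i,e) via R1 from blue(i,e)
round 2: derive deriv(a,c) via R2 from deriv(a,g), deriv(g,c)
round 2: derive deriv(a,e) via R2 from deriv(a,i), deriv(i,e)
round 2: derive deriv(c,c) via R2 from deriv(c,g), deriv(g,c)
round 2: derive deriv(c,e) via R2 from deriv(c,b), deriv(b,e)
round 2: derive deriv(c,i) via R2 from deriv(c,a), deriv(a,i)
round 2: derive deriv(g,a) via R2 from deriv(g,c), deriv(c,a)
round 2: derive deriv(g,b) via R2 from deriv(g,c), deriv(c,b)
round 2: derive deriv(g,g) via R2 from deriv(g,c), deriv(c,g)
round 3: derive deriv(a,a) via R2 from deriv(a,c), deriv(c,a)
round 3: derive deriv(a,b) via R2 from deriv(a,c), deriv(c,b)
round 3: derive deriv(g,e) via R2 from deriv(g,a), deriv(a,e)
round 3: derive deriv(g,i) via R2 from deriv(g,a), deriv(a,i)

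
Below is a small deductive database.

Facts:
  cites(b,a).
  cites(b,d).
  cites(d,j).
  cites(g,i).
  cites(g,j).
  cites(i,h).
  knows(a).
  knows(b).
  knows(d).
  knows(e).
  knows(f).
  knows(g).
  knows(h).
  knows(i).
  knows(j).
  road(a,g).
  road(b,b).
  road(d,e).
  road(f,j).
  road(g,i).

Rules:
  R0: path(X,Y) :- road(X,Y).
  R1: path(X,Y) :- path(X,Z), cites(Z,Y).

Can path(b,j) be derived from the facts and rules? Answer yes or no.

yes

round 1: derive path(a,g) via R0 from road(a,g)
round 1: derive path(b,b) via R0 from road(b,b)
round 1: derive path(d,e) via R0 from road(d,e)
round 1: derive path(f,j) via R0 from road(f,j)
round 1: derive path(g,i) via R0 from road(g,i)
round 2: derive path(a,i) via R1 from path(a,g), cites(g,i)
round 2: derive path(a,j) via R1 from path(a,g), cites(g,j)
round 2: derive path(b,a) via R1 from path(b,b), cites(b,a)
round 2: derive path(b,d) via R1 from path(b,b), cites(b,d)
round 2: derive path(g,h) via R1 from path(g,i), cites(i,h)
round 3: derive path(a,h) via R1 from path(a,i), cites(i,h)
round 3: derive path(b,j) via R1 from path(b,d), cites(d,j)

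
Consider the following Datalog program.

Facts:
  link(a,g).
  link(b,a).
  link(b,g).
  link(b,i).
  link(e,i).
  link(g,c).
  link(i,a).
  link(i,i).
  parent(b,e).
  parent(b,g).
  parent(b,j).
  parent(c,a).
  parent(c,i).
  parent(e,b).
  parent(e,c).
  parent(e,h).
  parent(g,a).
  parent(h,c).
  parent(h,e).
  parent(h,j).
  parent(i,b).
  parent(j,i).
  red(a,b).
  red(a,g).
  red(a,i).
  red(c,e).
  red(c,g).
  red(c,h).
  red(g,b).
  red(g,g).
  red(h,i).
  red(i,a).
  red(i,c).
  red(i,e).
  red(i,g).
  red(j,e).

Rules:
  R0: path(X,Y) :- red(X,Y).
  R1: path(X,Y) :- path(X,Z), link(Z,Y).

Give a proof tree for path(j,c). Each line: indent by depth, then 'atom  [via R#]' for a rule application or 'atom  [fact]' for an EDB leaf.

path(j,c)  [via R1]
  path(j,g)  [via R1]
    path(j,a)  [via R1]
      path(j,i)  [via R1]
        path(j,e)  [via R0]
          red(j,e)  [fact]
        link(e,i)  [fact]
      link(i,a)  [fact]
    link(a,g)  [fact]
  link(g,c)  [fact]

round 1: derive path(a,b) via R0 from red(a,b)
round 1: derive path(a,g) via R0 from red(a,g)
round 1: derive path(a,i) via R0 from red(a,i)
round 1: derive path(c,e) via R0 from red(c,e)
round 1: derive path(c,g) via R0 from red(c,g)
round 1: derive path(c,h) via R0 from red(c,h)
round 1: derive path(g,b) via R0 from red(g,b)
round 1: derive path(g,g) via R0 from red(g,g)
round 1: derive path(h,i) via R0 from red(h,i)
round 1: derive path(i,a) via R0 from red(i,a)
round 1: derive path(i,c) via R0 from red(i,c)
round 1: derive path(i,e) via R0 from red(i,e)
round 1: derive path(i,g) via R0 from red(i,g)
round 1: derive path(j,e) via R0 from red(j,e)
round 2: derive path(a,a) via R1 from path(a,b), link(b,a)
round 2: derive path(a,c) via R1 from path(a,g), link(g,c)
round 2: derive path(c,c) via R1 from path(c,g), link(g,c)
round 2: derive path(c,i) via R1 from path(c,e), link(e,i)
round 2: derive path(g,a) via R1 from path(g,b), link(b,a)
round 2: derive path(g,c) via R1 from path(g,g), link(g,c)
round 2: derive path(g,i) via R1 from path(g,b), link(b,i)
round 2: derive path(h,a) via R1 from path(h,i), link(i,a)
round 2: derive path(i,i) via R1 from path(i,e), link(e,i)
round 2: derive path(j,i) via R1 from path(j,e), link(e,i)
round 3: derive path(c,a) via R1 from path(c,i), link(i,a)
round 3: derive path(h,g) via R1 from path(h,a), link(a,g)
round 3: derive path(j,a) via R1 from path(j,i), link(i,a)
round 4: derive path(h,c) via R1 from path(h,g), link(g,c)
round 4: derive path(j,g) via R1 from path(j,a), link(a,g)
round 5: derive path(j,c) via R1 from path(j,g), link(g,c)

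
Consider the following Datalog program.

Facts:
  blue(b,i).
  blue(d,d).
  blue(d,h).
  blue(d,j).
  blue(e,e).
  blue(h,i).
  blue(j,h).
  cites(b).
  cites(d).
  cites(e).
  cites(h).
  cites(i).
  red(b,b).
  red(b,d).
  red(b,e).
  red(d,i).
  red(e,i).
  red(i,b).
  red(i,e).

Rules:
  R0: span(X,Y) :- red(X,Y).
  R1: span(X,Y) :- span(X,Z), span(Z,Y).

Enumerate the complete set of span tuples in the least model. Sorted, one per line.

span(b,b)
span(b,d)
span(b,e)
span(b,i)
span(d,b)
span(d,d)
span(d,e)
span(d,i)
span(e,b)
span(e,d)
span(e,e)
span(e,i)
span(i,b)
span(i,d)
span(i,e)
span(i,i)

round 1: derive span(b,b) via R0 from red(b,b)
round 1: derive span(b,d) via R0 from red(b,d)
round 1: derive span(b,e) via R0 from red(b,e)
round 1: derive span(d,i) via R0 from red(d,i)
round 1: derive span(e,i) via R0 from red(e,i)
round 1: derive span(i,b) via R0 from red(i,b)
round 1: derive span(i,e) via R0 from red(i,e)
round 2: derive span(b,i) via R1 from span(b,d), span(d,i)
round 2: derive span(d,b) via R1 from span(d,i), span(i,b)
round 2: derive span(d,e) via R1 from span(d,i), span(i,e)
round 2: derive span(e,b) via R1 from span(e,i), span(i,b)
round 2: derive span(e,e) via R1 from span(e,i), span(i,e)
round 2: derive span(i,d) via R1 from span(i,b), span(b,d)
round 2: derive span(i,i) via R1 from span(i,e), span(e,i)
round 3: derive span(d,d) via R1 from span(d,b), span(b,d)
round 3: derive span(e,d) via R1 from span(e,b), span(b,d)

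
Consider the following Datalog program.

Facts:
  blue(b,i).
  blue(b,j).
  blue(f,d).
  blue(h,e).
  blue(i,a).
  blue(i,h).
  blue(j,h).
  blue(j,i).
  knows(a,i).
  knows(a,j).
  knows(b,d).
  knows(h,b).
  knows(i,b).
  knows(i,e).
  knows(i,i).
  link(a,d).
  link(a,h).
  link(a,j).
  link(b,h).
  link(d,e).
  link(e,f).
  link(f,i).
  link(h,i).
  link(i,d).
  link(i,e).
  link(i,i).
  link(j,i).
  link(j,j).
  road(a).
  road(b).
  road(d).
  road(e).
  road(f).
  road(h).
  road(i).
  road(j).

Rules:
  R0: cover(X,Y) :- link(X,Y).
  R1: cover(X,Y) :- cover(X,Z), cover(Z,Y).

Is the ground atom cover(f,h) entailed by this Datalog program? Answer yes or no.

round 1: derive cover(a,d) via R0 from link(a,d)
round 1: derive cover(a,h) via R0 from link(a,h)
round 1: derive cover(a,j) via R0 from link(a,j)
round 1: derive cover(b,h) via R0 from link(b,h)
round 1: derive cover(d,e) via R0 from link(d,e)
round 1: derive cover(e,f) via R0 from link(e,f)
round 1: derive cover(f,i) via R0 from link(f,i)
round 1: derive cover(h,i) via R0 from link(h,i)
round 1: derive cover(i,d) via R0 from link(i,d)
round 1: derive cover(i,e) via R0 from link(i,e)
round 1: derive cover(i,i) via R0 from link(i,i)
round 1: derive cover(j,i) via R0 from link(j,i)
round 1: derive cover(j,j) via R0 from link(j,j)
round 2: derive cover(a,e) via R1 from cover(a,d), cover(d,e)
round 2: derive cover(a,i) via R1 from cover(a,h), cover(h,i)
round 2: derive cover(b,i) via R1 from cover(b,h), cover(h,i)
round 2: derive cover(d,f) via R1 from cover(d,e), cover(e,f)
round 2: derive cover(e,i) via R1 from cover(e,f), cover(f,i)
round 2: derive cover(f,d) via R1 from cover(f,i), cover(i,d)
round 2: derive cover(f,e) via R1 from cover(f,i), cover(i,e)
round 2: derive cover(h,d) via R1 from cover(h,i), cover(i,d)
round 2: derive cover(h,e) via R1 from cover(h,i), cover(i,e)
round 2: derive cover(i,f) via R1 from cover(i,e), cover(e,f)
round 2: derive cover(j,d) via R1 from cover(j,i), cover(i,d)
round 2: derive cover(j,e) via R1 from cover(j,i), cover(i,e)
round 3: derive cover(a,f) via R1 from cover(a,d), cover(d,f)
round 3: derive cover(b,d) via R1 from cover(b,h), cover(h,d)
round 3: derive cover(b,e) via R1 from cover(b,h), cover(h,e)
round 3: derive cover(b,f) via R1 from cover(b,i), cover(i,f)
round 3: derive cover(d,d) via R1 from cover(d,f), cover(f,d)
round 3: derive cover(d,i) via R1 from cover(d,e), cover(e,i)
round 3: derive cover(e,d) via R1 from cover(e,f), cover(f,d)
round 3: derive cover(e,e) via R1 from cover(e,f), cover(f,e)
round 3: derive cover(f,f) via R1 from cover(f,d), cover(d,f)
round 3: derive cover(h,f) via R1 from cover(h,d), cover(d,f)
round 3: derive cover(j,f) via R1 from cover(j,d), cover(d,f)

no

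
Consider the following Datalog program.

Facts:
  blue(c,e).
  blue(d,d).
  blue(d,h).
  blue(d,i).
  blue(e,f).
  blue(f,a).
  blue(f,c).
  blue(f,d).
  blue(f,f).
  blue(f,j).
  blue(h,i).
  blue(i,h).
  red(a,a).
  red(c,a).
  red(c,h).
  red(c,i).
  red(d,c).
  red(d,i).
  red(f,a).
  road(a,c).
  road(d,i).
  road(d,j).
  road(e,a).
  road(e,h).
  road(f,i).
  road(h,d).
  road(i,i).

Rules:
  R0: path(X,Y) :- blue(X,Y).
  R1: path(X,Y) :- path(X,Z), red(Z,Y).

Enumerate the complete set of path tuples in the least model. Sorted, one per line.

round 1: derive path(c,e) via R0 from blue(c,e)
round 1: derive path(d,d) via R0 from blue(d,d)
round 1: derive path(d,h) via R0 from blue(d,h)
round 1: derive path(d,i) via R0 from blue(d,i)
round 1: derive path(e,f) via R0 from blue(e,f)
round 1: derive path(f,a) via R0 from blue(f,a)
round 1: derive path(f,c) via R0 from blue(f,c)
round 1: derive path(f,d) via R0 from blue(f,d)
round 1: derive path(f,f) via R0 from blue(f,f)
round 1: derive path(f,j) via R0 from blue(f,j)
round 1: derive path(h,i) via R0 from blue(h,i)
round 1: derive path(i,h) via R0 from blue(i,h)
round 2: derive path(d,c) via R1 from path(d,d), red(d,c)
round 2: derive path(e,a) via R1 from path(e,f), red(f,a)
round 2: derive path(f,h) via R1 from path(f,c), red(c,h)
round 2: derive path(f,i) via R1 from path(f,c), red(c,i)
round 3: derive path(d,a) via R1 from path(d,c), red(c,a)

path(c,e)
path(d,a)
path(d,c)
path(d,d)
path(d,h)
path(d,i)
path(e,a)
path(e,f)
path(f,a)
path(f,c)
path(f,d)
path(f,f)
path(f,h)
path(f,i)
path(f,j)
path(h,i)
path(i,h)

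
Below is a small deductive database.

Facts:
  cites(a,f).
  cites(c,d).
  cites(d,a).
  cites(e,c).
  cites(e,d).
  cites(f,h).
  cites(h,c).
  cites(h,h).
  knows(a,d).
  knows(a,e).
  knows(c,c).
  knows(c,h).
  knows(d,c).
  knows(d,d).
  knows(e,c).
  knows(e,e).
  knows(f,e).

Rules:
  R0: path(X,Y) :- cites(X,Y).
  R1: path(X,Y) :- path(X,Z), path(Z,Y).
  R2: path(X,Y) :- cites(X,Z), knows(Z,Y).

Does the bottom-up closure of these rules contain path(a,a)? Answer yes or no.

yes

round 1: derive path(a,f) via R0 from cites(a,f)
round 1: derive path(c,d) via R0 from cites(c,d)
round 1: derive path(d,a) via R0 from cites(d,a)
round 1: derive path(e,c) via R0 from cites(e,c)
round 1: derive path(e,d) via R0 from cites(e,d)
round 1: derive path(f,h) via R0 from cites(f,h)
round 1: derive path(h,c) via R0 from cites(h,c)
round 1: derive path(h,h) via R0 from cites(h,h)
round 1: derive path(a,e) via R2 from cites(a,f), knows(f,e)
round 1: derive path(c,c) via R2 from cites(c,d), knows(d,c)
round 1: derive path(d,d) via R2 from cites(d,a), knows(a,d)
round 1: derive path(d,e) via R2 from cites(d,a), knows(a,e)
round 1: derive path(e,h) via R2 from cites(e,c), knows(c,h)
round 2: derive path(a,c) via R1 from path(a,e), path(e,c)
round 2: derive path(a,d) via R1 from path(a,e), path(e,d)
round 2: derive path(a,h) via R1 from path(a,e), path(e,h)
round 2: derive path(c,a) via R1 from path(c,d), path(d,a)
round 2: derive path(c,e) via R1 from path(c,d), path(d,e)
round 2: derive path(d,c) via R1 from path(d,e), path(e,c)
round 2: derive path(d,f) via R1 from path(d,a), path(a,f)
round 2: derive path(d,h) via R1 from path(d,e), path(e,h)
round 2: derive path(e,a) via R1 from path(e,d), path(d,a)
round 2: derive path(e,e) via R1 from path(e,d), path(d,e)
round 2: derive path(f,c) via R1 from path(f,h), path(h,c)
round 2: derive path(h,d) via R1 from path(h,c), path(c,d)
round 3: derive path(a,a) via R1 from path(a,c), path(c,a)
round 3: derive path(c,f) via R1 from path(c,a), path(a,f)
round 3: derive path(c,h) via R1 from path(c,a), path(a,h)
round 3: derive path(e,f) via R1 from path(e,a), path(a,f)
round 3: derive path(f,a) via R1 from path(f,c), path(c,a)
round 3: derive path(f,d) via R1 from path(f,c), path(c,d)
round 3: derive path(f,e) via R1 from path(f,c), path(c,e)
round 3: derive path(h,a) via R1 from path(h,c), path(c,a)
round 3: derive path(h,e) via R1 from path(h,c), path(c,e)
round 3: derive path(h,f) via R1 from path(h,d), path(d,f)
round 4: derive path(f,f) via R1 from path(f,a), path(a,f)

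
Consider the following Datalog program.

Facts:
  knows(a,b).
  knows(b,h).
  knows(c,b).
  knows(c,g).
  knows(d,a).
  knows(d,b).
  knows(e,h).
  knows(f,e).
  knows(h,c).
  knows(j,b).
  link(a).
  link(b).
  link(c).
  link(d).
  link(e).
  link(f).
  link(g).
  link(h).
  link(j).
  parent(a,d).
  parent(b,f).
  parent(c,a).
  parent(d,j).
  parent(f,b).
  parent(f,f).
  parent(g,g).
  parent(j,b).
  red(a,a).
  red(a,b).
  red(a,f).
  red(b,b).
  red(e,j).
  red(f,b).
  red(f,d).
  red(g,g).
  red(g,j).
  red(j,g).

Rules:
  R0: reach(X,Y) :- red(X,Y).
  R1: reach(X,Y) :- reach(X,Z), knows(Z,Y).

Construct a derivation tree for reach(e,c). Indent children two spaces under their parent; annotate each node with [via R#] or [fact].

reach(e,c)  [via R1]
  reach(e,h)  [via R1]
    reach(e,b)  [via R1]
      reach(e,j)  [via R0]
        red(e,j)  [fact]
      knows(j,b)  [fact]
    knows(b,h)  [fact]
  knows(h,c)  [fact]

round 1: derive reach(a,a) via R0 from red(a,a)
round 1: derive reach(a,b) via R0 from red(a,b)
round 1: derive reach(a,f) via R0 from red(a,f)
round 1: derive reach(b,b) via R0 from red(b,b)
round 1: derive reach(e,j) via R0 from red(e,j)
round 1: derive reach(f,b) via R0 from red(f,b)
round 1: derive reach(f,d) via R0 from red(f,d)
round 1: derive reach(g,g) via R0 from red(g,g)
round 1: derive reach(g,j) via R0 from red(g,j)
round 1: derive reach(j,g) via R0 from red(j,g)
round 2: derive reach(a,e) via R1 from reach(a,f), knows(f,e)
round 2: derive reach(a,h) via R1 from reach(a,b), knows(b,h)
round 2: derive reach(b,h) via R1 from reach(b,b), knows(b,h)
round 2: derive reach(e,b) via R1 from reach(e,j), knows(j,b)
round 2: derive reach(f,a) via R1 from reach(f,d), knows(d,a)
round 2: derive reach(f,h) via R1 from reach(f,b), knows(b,h)
round 2: derive reach(g,b) via R1 from reach(g,j), knows(j,b)
round 3: derive reach(a,c) via R1 from reach(a,h), knows(h,c)
round 3: derive reach(b,c) via R1 from reach(b,h), knows(h,c)
round 3: derive reach(e,h) via R1 from reach(e,b), knows(b,h)
round 3: derive reach(f,c) via R1 from reach(f,h), knows(h,c)
round 3: derive reach(g,h) via R1 from reach(g,b), knows(b,h)
round 4: derive reach(a,g) via R1 from reach(a,c), knows(c,g)
round 4: derive reach(b,g) via R1 from reach(b,c), knows(c,g)
round 4: derive reach(e,c) via R1 from reach(e,h), knows(h,c)
round 4: derive reach(f,g) via R1 from reach(f,c), knows(c,g)
round 4: derive reach(g,c) via R1 from reach(g,h), knows(h,c)
round 5: derive reach(e,g) via R1 from reach(e,c), knows(c,g)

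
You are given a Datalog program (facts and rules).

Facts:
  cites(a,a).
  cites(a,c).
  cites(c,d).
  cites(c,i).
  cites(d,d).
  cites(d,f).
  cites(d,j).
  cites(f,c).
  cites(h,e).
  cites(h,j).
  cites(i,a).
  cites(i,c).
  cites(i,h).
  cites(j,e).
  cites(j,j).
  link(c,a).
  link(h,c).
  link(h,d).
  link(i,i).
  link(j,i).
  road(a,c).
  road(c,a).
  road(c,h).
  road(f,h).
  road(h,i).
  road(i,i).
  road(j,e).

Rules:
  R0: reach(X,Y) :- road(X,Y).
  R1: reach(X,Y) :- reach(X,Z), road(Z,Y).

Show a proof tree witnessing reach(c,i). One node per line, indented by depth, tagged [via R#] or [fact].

round 1: derive reach(a,c) via R0 from road(a,c)
round 1: derive reach(c,a) via R0 from road(c,a)
round 1: derive reach(c,h) via R0 from road(c,h)
round 1: derive reach(f,h) via R0 from road(f,h)
round 1: derive reach(h,i) via R0 from road(h,i)
round 1: derive reach(i,i) via R0 from road(i,i)
round 1: derive reach(j,e) via R0 from road(j,e)
round 2: derive reach(a,a) via R1 from reach(a,c), road(c,a)
round 2: derive reach(a,h) via R1 from reach(a,c), road(c,h)
round 2: derive reach(c,c) via R1 from reach(c,a), road(a,c)
round 2: derive reach(c,i) via R1 from reach(c,h), road(h,i)
round 2: derive reach(f,i) via R1 from reach(f,h), road(h,i)
round 3: derive reach(a,i) via R1 from reach(a,h), road(h,i)

reach(c,i)  [via R1]
  reach(c,h)  [via R0]
    road(c,h)  [fact]
  road(h,i)  [fact]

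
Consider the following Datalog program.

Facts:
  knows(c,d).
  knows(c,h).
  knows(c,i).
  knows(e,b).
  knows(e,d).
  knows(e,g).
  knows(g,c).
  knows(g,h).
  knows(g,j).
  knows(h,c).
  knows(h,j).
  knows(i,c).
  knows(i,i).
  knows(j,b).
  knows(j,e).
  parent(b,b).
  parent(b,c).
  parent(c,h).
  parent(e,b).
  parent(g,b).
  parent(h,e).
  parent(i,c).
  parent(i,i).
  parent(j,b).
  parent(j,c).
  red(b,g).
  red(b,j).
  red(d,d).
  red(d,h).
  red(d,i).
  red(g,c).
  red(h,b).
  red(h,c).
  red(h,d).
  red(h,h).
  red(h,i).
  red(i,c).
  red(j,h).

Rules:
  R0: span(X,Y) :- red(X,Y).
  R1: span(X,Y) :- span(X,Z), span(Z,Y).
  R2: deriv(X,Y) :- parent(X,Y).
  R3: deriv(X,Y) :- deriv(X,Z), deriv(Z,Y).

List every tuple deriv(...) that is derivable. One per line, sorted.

round 1: derive deriv(b,b) via R2 from parent(b,b)
round 1: derive deriv(b,c) via R2 from parent(b,c)
round 1: derive deriv(c,h) via R2 from parent(c,h)
round 1: derive deriv(e,b) via R2 from parent(e,b)
round 1: derive deriv(g,b) via R2 from parent(g,b)
round 1: derive deriv(h,e) via R2 from parent(h,e)
round 1: derive deriv(i,c) via R2 from parent(i,c)
round 1: derive deriv(i,i) via R2 from parent(i,i)
round 1: derive deriv(j,b) via R2 from parent(j,b)
round 1: derive deriv(j,c) via R2 from parent(j,c)
round 2: derive deriv(b,h) via R3 from deriv(b,c), deriv(c,h)
round 2: derive deriv(c,e) via R3 from deriv(c,h), deriv(h,e)
round 2: derive deriv(e,c) via R3 from deriv(e,b), deriv(b,c)
round 2: derive deriv(g,c) via R3 from deriv(g,b), deriv(b,c)
round 2: derive deriv(h,b) via R3 from deriv(h,e), deriv(e,b)
round 2: derive deriv(i,h) via R3 from deriv(i,c), deriv(c,h)
round 2: derive deriv(j,h) via R3 from deriv(j,c), deriv(c,h)
round 3: derive deriv(b,e) via R3 from deriv(b,c), deriv(c,e)
round 3: derive deriv(c,b) via R3 from deriv(c,e), deriv(e,b)
round 3: derive deriv(c,c) via R3 from deriv(c,e), deriv(e,c)
round 3: derive deriv(e,e) via R3 from deriv(e,c), deriv(c,e)
round 3: derive deriv(e,h) via R3 from deriv(e,b), deriv(b,h)
round 3: derive deriv(g,e) via R3 from deriv(g,c), deriv(c,e)
round 3: derive deriv(g,h) via R3 from deriv(g,b), deriv(b,h)
round 3: derive deriv(h,c) via R3 from deriv(h,b), deriv(b,c)
round 3: derive deriv(h,h) via R3 from deriv(h,b), deriv(b,h)
round 3: derive deriv(i,b) via R3 from deriv(i,h), deriv(h,b)
round 3: derive deriv(i,e) via R3 from deriv(i,c), deriv(c,e)
round 3: derive deriv(j,e) via R3 from deriv(j,c), deriv(c,e)

deriv(b,b)
deriv(b,c)
deriv(b,e)
deriv(b,h)
deriv(c,b)
deriv(c,c)
deriv(c,e)
deriv(c,h)
deriv(e,b)
deriv(e,c)
deriv(e,e)
deriv(e,h)
deriv(g,b)
deriv(g,c)
deriv(g,e)
deriv(g,h)
deriv(h,b)
deriv(h,c)
deriv(h,e)
deriv(h,h)
deriv(i,b)
deriv(i,c)
deriv(i,e)
deriv(i,h)
deriv(i,i)
deriv(j,b)
deriv(j,c)
deriv(j,e)
deriv(j,h)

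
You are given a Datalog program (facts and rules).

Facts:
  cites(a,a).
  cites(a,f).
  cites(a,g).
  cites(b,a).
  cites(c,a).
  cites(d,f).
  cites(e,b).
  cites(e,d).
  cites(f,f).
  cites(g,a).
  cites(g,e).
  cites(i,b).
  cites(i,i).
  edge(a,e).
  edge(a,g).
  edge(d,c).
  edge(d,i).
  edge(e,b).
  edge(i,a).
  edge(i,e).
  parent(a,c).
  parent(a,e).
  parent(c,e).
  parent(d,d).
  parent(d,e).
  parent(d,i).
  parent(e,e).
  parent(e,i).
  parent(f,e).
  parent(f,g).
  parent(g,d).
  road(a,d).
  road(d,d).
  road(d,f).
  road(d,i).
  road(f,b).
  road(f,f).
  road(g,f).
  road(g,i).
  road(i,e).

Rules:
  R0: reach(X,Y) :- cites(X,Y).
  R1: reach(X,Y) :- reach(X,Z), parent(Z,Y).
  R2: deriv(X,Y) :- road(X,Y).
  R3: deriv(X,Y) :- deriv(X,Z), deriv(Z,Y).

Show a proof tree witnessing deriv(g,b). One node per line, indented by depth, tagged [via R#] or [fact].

deriv(g,b)  [via R3]
  deriv(g,f)  [via R2]
    road(g,f)  [fact]
  deriv(f,b)  [via R2]
    road(f,b)  [fact]

round 1: derive deriv(a,d) via R2 from road(a,d)
round 1: derive deriv(d,d) via R2 from road(d,d)
round 1: derive deriv(d,f) via R2 from road(d,f)
round 1: derive deriv(d,i) via R2 from road(d,i)
round 1: derive deriv(f,b) via R2 from road(f,b)
round 1: derive deriv(f,f) via R2 from road(f,f)
round 1: derive deriv(g,f) via R2 from road(g,f)
round 1: derive deriv(g,i) via R2 from road(g,i)
round 1: derive deriv(i,e) via R2 from road(i,e)
round 2: derive deriv(a,f) via R3 from deriv(a,d), deriv(d,f)
round 2: derive deriv(a,i) via R3 from deriv(a,d), deriv(d,i)
round 2: derive deriv(d,b) via R3 from deriv(d,f), deriv(f,b)
round 2: derive deriv(d,e) via R3 from deriv(d,i), deriv(i,e)
round 2: derive deriv(g,b) via R3 from deriv(g,f), deriv(f,b)
round 2: derive deriv(g,e) via R3 from deriv(g,i), deriv(i,e)
round 3: derive deriv(a,b) via R3 from deriv(a,d), deriv(d,b)
round 3: derive deriv(a,e) via R3 from deriv(a,d), deriv(d,e)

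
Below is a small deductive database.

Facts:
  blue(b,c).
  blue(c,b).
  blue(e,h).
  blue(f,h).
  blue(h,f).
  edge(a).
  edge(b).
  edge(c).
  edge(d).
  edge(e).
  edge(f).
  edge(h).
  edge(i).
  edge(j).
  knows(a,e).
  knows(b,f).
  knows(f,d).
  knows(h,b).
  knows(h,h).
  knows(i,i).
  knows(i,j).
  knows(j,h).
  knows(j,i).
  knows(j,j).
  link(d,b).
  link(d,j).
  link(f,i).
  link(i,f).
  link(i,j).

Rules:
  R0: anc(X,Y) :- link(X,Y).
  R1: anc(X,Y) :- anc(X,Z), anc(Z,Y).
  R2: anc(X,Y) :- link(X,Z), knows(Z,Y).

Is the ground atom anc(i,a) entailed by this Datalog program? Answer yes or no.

round 1: derive anc(d,b) via R0 from link(d,b)
round 1: derive anc(d,j) via R0 from link(d,j)
round 1: derive anc(f,i) via R0 from link(f,i)
round 1: derive anc(i,f) via R0 from link(i,f)
round 1: derive anc(i,j) via R0 from link(i,j)
round 1: derive anc(d,f) via R2 from link(d,b), knows(b,f)
round 1: derive anc(d,h) via R2 from link(d,j), knows(j,h)
round 1: derive anc(d,i) via R2 from link(d,j), knows(j,i)
round 1: derive anc(f,j) via R2 from link(f,i), knows(i,j)
round 1: derive anc(i,d) via R2 from link(i,f), knows(f,d)
round 1: derive anc(i,h) via R2 from link(i,j), knows(j,h)
round 1: derive anc(i,i) via R2 from link(i,j), knows(j,i)
round 2: derive anc(d,d) via R1 from anc(d,i), anc(i,d)
round 2: derive anc(f,d) via R1 from anc(f,i), anc(i,d)
round 2: derive anc(f,f) via R1 from anc(f,i), anc(i,f)
round 2: derive anc(f,h) via R1 from anc(f,i), anc(i,h)
round 2: derive anc(i,b) via R1 from anc(i,d), anc(d,b)
round 3: derive anc(f,b) via R1 from anc(f,d), anc(d,b)

no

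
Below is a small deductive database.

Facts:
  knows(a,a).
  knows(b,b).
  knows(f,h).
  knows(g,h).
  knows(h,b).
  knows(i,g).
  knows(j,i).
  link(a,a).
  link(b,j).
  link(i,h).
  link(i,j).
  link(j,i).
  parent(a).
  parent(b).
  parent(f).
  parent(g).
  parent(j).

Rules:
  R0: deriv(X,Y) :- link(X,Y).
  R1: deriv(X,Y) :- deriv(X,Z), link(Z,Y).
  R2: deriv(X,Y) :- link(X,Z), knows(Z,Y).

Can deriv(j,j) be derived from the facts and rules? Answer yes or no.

round 1: derive deriv(a,a) via R0 from link(a,a)
round 1: derive deriv(b,j) via R0 from link(b,j)
round 1: derive deriv(i,h) via R0 from link(i,h)
round 1: derive deriv(i,j) via R0 from link(i,j)
round 1: derive deriv(j,i) via R0 from link(j,i)
round 1: derive deriv(b,i) via R2 from link(b,j), knows(j,i)
round 1: derive deriv(i,b) via R2 from link(i,h), knows(h,b)
round 1: derive deriv(i,i) via R2 from link(i,j), knows(j,i)
round 1: derive deriv(j,g) via R2 from link(j,i), knows(i,g)
round 2: derive deriv(b,h) via R1 from deriv(b,i), link(i,h)
round 2: derive deriv(j,h) via R1 from deriv(j,i), link(i,h)
round 2: derive deriv(j,j) via R1 from deriv(j,i), link(i,j)

yes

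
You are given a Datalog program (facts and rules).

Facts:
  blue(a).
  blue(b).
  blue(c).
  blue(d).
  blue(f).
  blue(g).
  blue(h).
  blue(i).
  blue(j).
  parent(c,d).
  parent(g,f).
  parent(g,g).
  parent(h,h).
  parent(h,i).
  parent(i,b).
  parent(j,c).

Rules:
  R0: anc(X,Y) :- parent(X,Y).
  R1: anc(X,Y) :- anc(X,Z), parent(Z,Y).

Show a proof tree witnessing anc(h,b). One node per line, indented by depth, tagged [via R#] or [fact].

anc(h,b)  [via R1]
  anc(h,i)  [via R0]
    parent(h,i)  [fact]
  parent(i,b)  [fact]

round 1: derive anc(c,d) via R0 from parent(c,d)
round 1: derive anc(g,f) via R0 from parent(g,f)
round 1: derive anc(g,g) via R0 from parent(g,g)
round 1: derive anc(h,h) via R0 from parent(h,h)
round 1: derive anc(h,i) via R0 from parent(h,i)
round 1: derive anc(i,b) via R0 from parent(i,b)
round 1: derive anc(j,c) via R0 from parent(j,c)
round 2: derive anc(h,b) via R1 from anc(h,i), parent(i,b)
round 2: derive anc(j,d) via R1 from anc(j,c), parent(c,d)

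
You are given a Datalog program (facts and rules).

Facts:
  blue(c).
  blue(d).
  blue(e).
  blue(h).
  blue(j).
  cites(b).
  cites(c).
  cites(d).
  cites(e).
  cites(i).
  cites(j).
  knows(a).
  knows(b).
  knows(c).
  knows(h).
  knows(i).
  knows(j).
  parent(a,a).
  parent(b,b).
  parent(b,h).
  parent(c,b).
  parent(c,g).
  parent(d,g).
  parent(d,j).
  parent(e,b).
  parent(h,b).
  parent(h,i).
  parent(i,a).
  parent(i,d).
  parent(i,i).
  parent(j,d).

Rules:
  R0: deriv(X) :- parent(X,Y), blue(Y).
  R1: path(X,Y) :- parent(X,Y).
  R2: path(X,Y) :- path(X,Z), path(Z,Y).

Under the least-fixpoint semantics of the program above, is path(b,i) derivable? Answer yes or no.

round 1: derive path(a,a) via R1 from parent(a,a)
round 1: derive path(b,b) via R1 from parent(b,b)
round 1: derive path(b,h) via R1 from parent(b,h)
round 1: derive path(c,b) via R1 from parent(c,b)
round 1: derive path(c,g) via R1 from parent(c,g)
round 1: derive path(d,g) via R1 from parent(d,g)
round 1: derive path(d,j) via R1 from parent(d,j)
round 1: derive path(e,b) via R1 from parent(e,b)
round 1: derive path(h,b) via R1 from parent(h,b)
round 1: derive path(h,i) via R1 from parent(h,i)
round 1: derive path(i,a) via R1 from parent(i,a)
round 1: derive path(i,d) via R1 from parent(i,d)
round 1: derive path(i,i) via R1 from parent(i,i)
round 1: derive path(j,d) via R1 from parent(j,d)
round 2: derive path(b,i) via R2 from path(b,h), path(h,i)
round 2: derive path(c,h) via R2 from path(c,b), path(b,h)
round 2: derive path(d,d) via R2 from path(d,j), path(j,d)
round 2: derive path(e,h) via R2 from path(e,b), path(b,h)
round 2: derive path(h,a) via R2 from path(h,i), path(i,a)
round 2: derive path(h,d) via R2 from path(h,i), path(i,d)
round 2: derive path(h,h) via R2 from path(h,b), path(b,h)
round 2: derive path(i,g) via R2 from path(i,d), path(d,g)
round 2: derive path(i,j) via R2 from path(i,d), path(d,j)
round 2: derive path(j,g) via R2 from path(j,d), path(d,g)
round 2: derive path(j,j) via R2 from path(j,d), path(d,j)
round 3: derive path(b,a) via R2 from path(b,h), path(h,a)
round 3: derive path(b,d) via R2 from path(b,h), path(h,d)
round 3: derive path(b,g) via R2 from path(b,i), path(i,g)
round 3: derive path(b,j) via R2 from path(b,i), path(i,j)
round 3: derive path(c,a) via R2 from path(c,h), path(h,a)
round 3: derive path(c,d) via R2 from path(c,h), path(h,d)
round 3: derive path(c,i) via R2 from path(c,b), path(b,i)
round 3: derive path(e,a) via R2 from path(e,h), path(h,a)
round 3: derive path(e,d) via R2 from path(e,h), path(h,d)
round 3: derive path(e,i) via R2 from path(e,b), path(b,i)
round 3: derive path(h,g) via R2 from path(h,d), path(d,g)
round 3: derive path(h,j) via R2 from path(h,d), path(d,j)
round 4: derive path(c,j) via R2 from path(c,b), path(b,j)
round 4: derive path(e,g) via R2 from path(e,b), path(b,g)
round 4: derive path(e,j) via R2 from path(e,b), path(b,j)

yes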